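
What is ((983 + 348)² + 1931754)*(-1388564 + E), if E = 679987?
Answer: -2624083832755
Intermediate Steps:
((983 + 348)² + 1931754)*(-1388564 + E) = ((983 + 348)² + 1931754)*(-1388564 + 679987) = (1331² + 1931754)*(-708577) = (1771561 + 1931754)*(-708577) = 3703315*(-708577) = -2624083832755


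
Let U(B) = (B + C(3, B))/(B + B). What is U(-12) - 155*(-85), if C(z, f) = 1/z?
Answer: 948635/72 ≈ 13175.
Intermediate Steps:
U(B) = (⅓ + B)/(2*B) (U(B) = (B + 1/3)/(B + B) = (B + ⅓)/((2*B)) = (⅓ + B)*(1/(2*B)) = (⅓ + B)/(2*B))
U(-12) - 155*(-85) = (⅙)*(1 + 3*(-12))/(-12) - 155*(-85) = (⅙)*(-1/12)*(1 - 36) + 13175 = (⅙)*(-1/12)*(-35) + 13175 = 35/72 + 13175 = 948635/72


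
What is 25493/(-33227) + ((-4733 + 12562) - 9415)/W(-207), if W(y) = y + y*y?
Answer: -569885264/708432867 ≈ -0.80443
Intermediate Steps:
W(y) = y + y**2
25493/(-33227) + ((-4733 + 12562) - 9415)/W(-207) = 25493/(-33227) + ((-4733 + 12562) - 9415)/((-207*(1 - 207))) = 25493*(-1/33227) + (7829 - 9415)/((-207*(-206))) = -25493/33227 - 1586/42642 = -25493/33227 - 1586*1/42642 = -25493/33227 - 793/21321 = -569885264/708432867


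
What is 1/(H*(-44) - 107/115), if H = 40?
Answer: -115/202507 ≈ -0.00056788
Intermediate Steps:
1/(H*(-44) - 107/115) = 1/(40*(-44) - 107/115) = 1/(-1760 - 107*1/115) = 1/(-1760 - 107/115) = 1/(-202507/115) = -115/202507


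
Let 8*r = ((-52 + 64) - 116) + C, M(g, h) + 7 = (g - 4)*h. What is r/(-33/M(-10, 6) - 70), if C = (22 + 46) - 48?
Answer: 1911/12674 ≈ 0.15078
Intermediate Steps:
M(g, h) = -7 + h*(-4 + g) (M(g, h) = -7 + (g - 4)*h = -7 + (-4 + g)*h = -7 + h*(-4 + g))
C = 20 (C = 68 - 48 = 20)
r = -21/2 (r = (((-52 + 64) - 116) + 20)/8 = ((12 - 116) + 20)/8 = (-104 + 20)/8 = (1/8)*(-84) = -21/2 ≈ -10.500)
r/(-33/M(-10, 6) - 70) = -21/(2*(-33/(-7 - 4*6 - 10*6) - 70)) = -21/(2*(-33/(-7 - 24 - 60) - 70)) = -21/(2*(-33/(-91) - 70)) = -21/(2*(-33*(-1/91) - 70)) = -21/(2*(33/91 - 70)) = -21/(2*(-6337/91)) = -21/2*(-91/6337) = 1911/12674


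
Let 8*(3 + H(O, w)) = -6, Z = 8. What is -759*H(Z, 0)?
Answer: 11385/4 ≈ 2846.3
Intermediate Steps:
H(O, w) = -15/4 (H(O, w) = -3 + (1/8)*(-6) = -3 - 3/4 = -15/4)
-759*H(Z, 0) = -759*(-15/4) = 11385/4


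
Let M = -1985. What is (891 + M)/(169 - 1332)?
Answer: 1094/1163 ≈ 0.94067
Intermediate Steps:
(891 + M)/(169 - 1332) = (891 - 1985)/(169 - 1332) = -1094/(-1163) = -1094*(-1/1163) = 1094/1163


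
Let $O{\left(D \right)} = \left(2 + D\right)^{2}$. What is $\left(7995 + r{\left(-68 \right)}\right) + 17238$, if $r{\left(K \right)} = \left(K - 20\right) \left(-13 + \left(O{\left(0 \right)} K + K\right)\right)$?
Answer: $56297$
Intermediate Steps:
$r{\left(K \right)} = \left(-20 + K\right) \left(-13 + 5 K\right)$ ($r{\left(K \right)} = \left(K - 20\right) \left(-13 + \left(\left(2 + 0\right)^{2} K + K\right)\right) = \left(-20 + K\right) \left(-13 + \left(2^{2} K + K\right)\right) = \left(-20 + K\right) \left(-13 + \left(4 K + K\right)\right) = \left(-20 + K\right) \left(-13 + 5 K\right)$)
$\left(7995 + r{\left(-68 \right)}\right) + 17238 = \left(7995 + \left(260 - -7684 + 5 \left(-68\right)^{2}\right)\right) + 17238 = \left(7995 + \left(260 + 7684 + 5 \cdot 4624\right)\right) + 17238 = \left(7995 + \left(260 + 7684 + 23120\right)\right) + 17238 = \left(7995 + 31064\right) + 17238 = 39059 + 17238 = 56297$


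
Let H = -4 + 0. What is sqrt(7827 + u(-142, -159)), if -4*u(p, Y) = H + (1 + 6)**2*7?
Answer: 3*sqrt(3441)/2 ≈ 87.990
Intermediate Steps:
H = -4
u(p, Y) = -339/4 (u(p, Y) = -(-4 + (1 + 6)**2*7)/4 = -(-4 + 7**2*7)/4 = -(-4 + 49*7)/4 = -(-4 + 343)/4 = -1/4*339 = -339/4)
sqrt(7827 + u(-142, -159)) = sqrt(7827 - 339/4) = sqrt(30969/4) = 3*sqrt(3441)/2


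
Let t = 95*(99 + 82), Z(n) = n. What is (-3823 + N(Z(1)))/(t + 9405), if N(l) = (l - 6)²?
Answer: -1899/13300 ≈ -0.14278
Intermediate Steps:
N(l) = (-6 + l)²
t = 17195 (t = 95*181 = 17195)
(-3823 + N(Z(1)))/(t + 9405) = (-3823 + (-6 + 1)²)/(17195 + 9405) = (-3823 + (-5)²)/26600 = (-3823 + 25)*(1/26600) = -3798*1/26600 = -1899/13300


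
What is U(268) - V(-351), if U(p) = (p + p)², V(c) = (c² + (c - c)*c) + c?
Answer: 164446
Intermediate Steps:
V(c) = c + c² (V(c) = (c² + 0*c) + c = (c² + 0) + c = c² + c = c + c²)
U(p) = 4*p² (U(p) = (2*p)² = 4*p²)
U(268) - V(-351) = 4*268² - (-351)*(1 - 351) = 4*71824 - (-351)*(-350) = 287296 - 1*122850 = 287296 - 122850 = 164446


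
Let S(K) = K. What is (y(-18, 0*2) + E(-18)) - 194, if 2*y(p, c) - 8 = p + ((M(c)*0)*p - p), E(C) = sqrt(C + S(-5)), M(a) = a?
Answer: -190 + I*sqrt(23) ≈ -190.0 + 4.7958*I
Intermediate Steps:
E(C) = sqrt(-5 + C) (E(C) = sqrt(C - 5) = sqrt(-5 + C))
y(p, c) = 4 (y(p, c) = 4 + (p + ((c*0)*p - p))/2 = 4 + (p + (0*p - p))/2 = 4 + (p + (0 - p))/2 = 4 + (p - p)/2 = 4 + (1/2)*0 = 4 + 0 = 4)
(y(-18, 0*2) + E(-18)) - 194 = (4 + sqrt(-5 - 18)) - 194 = (4 + sqrt(-23)) - 194 = (4 + I*sqrt(23)) - 194 = -190 + I*sqrt(23)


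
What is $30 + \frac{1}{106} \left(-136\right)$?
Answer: $\frac{1522}{53} \approx 28.717$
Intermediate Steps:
$30 + \frac{1}{106} \left(-136\right) = 30 - \frac{68}{53} = \frac{1522}{53}$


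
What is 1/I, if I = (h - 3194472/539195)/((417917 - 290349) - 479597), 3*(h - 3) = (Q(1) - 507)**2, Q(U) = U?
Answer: -569436829965/138048600359 ≈ -4.1249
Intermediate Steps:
h = 256045/3 (h = 3 + (1 - 507)**2/3 = 3 + (1/3)*(-506)**2 = 3 + (1/3)*256036 = 3 + 256036/3 = 256045/3 ≈ 85348.)
I = -138048600359/569436829965 (I = (256045/3 - 3194472/539195)/((417917 - 290349) - 479597) = (256045/3 - 3194472*1/539195)/(127568 - 479597) = (256045/3 - 3194472/539195)/(-352029) = (138048600359/1617585)*(-1/352029) = -138048600359/569436829965 ≈ -0.24243)
1/I = 1/(-138048600359/569436829965) = -569436829965/138048600359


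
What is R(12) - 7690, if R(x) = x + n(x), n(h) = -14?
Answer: -7692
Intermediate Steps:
R(x) = -14 + x (R(x) = x - 14 = -14 + x)
R(12) - 7690 = (-14 + 12) - 7690 = -2 - 7690 = -7692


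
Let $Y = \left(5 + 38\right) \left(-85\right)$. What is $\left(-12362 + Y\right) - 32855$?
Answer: $-48872$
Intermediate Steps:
$Y = -3655$ ($Y = 43 \left(-85\right) = -3655$)
$\left(-12362 + Y\right) - 32855 = \left(-12362 - 3655\right) - 32855 = -16017 - 32855 = -48872$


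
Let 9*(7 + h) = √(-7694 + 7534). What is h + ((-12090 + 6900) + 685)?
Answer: -4512 + 4*I*√10/9 ≈ -4512.0 + 1.4055*I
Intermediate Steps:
h = -7 + 4*I*√10/9 (h = -7 + √(-7694 + 7534)/9 = -7 + √(-160)/9 = -7 + (4*I*√10)/9 = -7 + 4*I*√10/9 ≈ -7.0 + 1.4055*I)
h + ((-12090 + 6900) + 685) = (-7 + 4*I*√10/9) + ((-12090 + 6900) + 685) = (-7 + 4*I*√10/9) + (-5190 + 685) = (-7 + 4*I*√10/9) - 4505 = -4512 + 4*I*√10/9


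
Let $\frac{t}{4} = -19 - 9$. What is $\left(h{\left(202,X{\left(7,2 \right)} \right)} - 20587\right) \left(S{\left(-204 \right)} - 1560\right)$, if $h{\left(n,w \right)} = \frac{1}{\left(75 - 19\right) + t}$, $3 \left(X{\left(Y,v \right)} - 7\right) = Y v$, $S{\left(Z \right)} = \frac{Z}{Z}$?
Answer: $\frac{1797329007}{56} \approx 3.2095 \cdot 10^{7}$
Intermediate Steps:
$t = -112$ ($t = 4 \left(-19 - 9\right) = 4 \left(-28\right) = -112$)
$S{\left(Z \right)} = 1$
$X{\left(Y,v \right)} = 7 + \frac{Y v}{3}$
$h{\left(n,w \right)} = - \frac{1}{56}$ ($h{\left(n,w \right)} = \frac{1}{\left(75 - 19\right) - 112} = \frac{1}{56 - 112} = \frac{1}{-56} = - \frac{1}{56}$)
$\left(h{\left(202,X{\left(7,2 \right)} \right)} - 20587\right) \left(S{\left(-204 \right)} - 1560\right) = \left(- \frac{1}{56} - 20587\right) \left(1 - 1560\right) = \left(- \frac{1152873}{56}\right) \left(-1559\right) = \frac{1797329007}{56}$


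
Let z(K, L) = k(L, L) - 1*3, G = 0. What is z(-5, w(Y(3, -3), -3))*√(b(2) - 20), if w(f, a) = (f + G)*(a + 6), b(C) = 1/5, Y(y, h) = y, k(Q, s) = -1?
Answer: -12*I*√55/5 ≈ -17.799*I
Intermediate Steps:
b(C) = ⅕
w(f, a) = f*(6 + a) (w(f, a) = (f + 0)*(a + 6) = f*(6 + a))
z(K, L) = -4 (z(K, L) = -1 - 1*3 = -1 - 3 = -4)
z(-5, w(Y(3, -3), -3))*√(b(2) - 20) = -4*√(⅕ - 20) = -12*I*√55/5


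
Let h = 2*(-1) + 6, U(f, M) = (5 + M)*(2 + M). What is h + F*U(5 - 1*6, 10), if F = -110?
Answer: -19796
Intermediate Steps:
U(f, M) = (2 + M)*(5 + M)
h = 4 (h = -2 + 6 = 4)
h + F*U(5 - 1*6, 10) = 4 - 110*(10 + 10² + 7*10) = 4 - 110*(10 + 100 + 70) = 4 - 110*180 = 4 - 19800 = -19796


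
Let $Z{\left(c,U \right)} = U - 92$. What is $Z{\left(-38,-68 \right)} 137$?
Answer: $-21920$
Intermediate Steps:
$Z{\left(c,U \right)} = -92 + U$
$Z{\left(-38,-68 \right)} 137 = \left(-92 - 68\right) 137 = \left(-160\right) 137 = -21920$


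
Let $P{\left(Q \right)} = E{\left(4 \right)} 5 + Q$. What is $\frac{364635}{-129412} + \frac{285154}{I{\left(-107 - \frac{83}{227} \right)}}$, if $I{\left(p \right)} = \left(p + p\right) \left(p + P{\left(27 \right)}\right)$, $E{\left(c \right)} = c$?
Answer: $\frac{51812100492896}{2701228937787} \approx 19.181$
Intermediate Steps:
$P{\left(Q \right)} = 20 + Q$ ($P{\left(Q \right)} = 4 \cdot 5 + Q = 20 + Q$)
$I{\left(p \right)} = 2 p \left(47 + p\right)$ ($I{\left(p \right)} = \left(p + p\right) \left(p + \left(20 + 27\right)\right) = 2 p \left(p + 47\right) = 2 p \left(47 + p\right)$)
$\frac{364635}{-129412} + \frac{285154}{I{\left(-107 - \frac{83}{227} \right)}} = \frac{364635}{-129412} + \frac{285154}{2 \left(-107 - \frac{83}{227}\right) \left(47 - \left(107 + \frac{83}{227}\right)\right)} = 364635 \left(- \frac{1}{129412}\right) + \frac{285154}{2 \left(-107 - 83 \cdot \frac{1}{227}\right) \left(47 - \left(107 + 83 \cdot \frac{1}{227}\right)\right)} = - \frac{364635}{129412} + \frac{285154}{2 \left(-107 - \frac{83}{227}\right) \left(47 - \frac{24372}{227}\right)} = - \frac{364635}{129412} + \frac{285154}{2 \left(- \frac{24372}{227}\right) \left(47 - \frac{24372}{227}\right)} = - \frac{364635}{129412} + \frac{285154}{2 \left(- \frac{24372}{227}\right) \left(- \frac{13703}{227}\right)} = - \frac{364635}{129412} + \frac{285154}{\frac{667939032}{51529}} = - \frac{364635}{129412} + 285154 \cdot \frac{51529}{667939032} = - \frac{364635}{129412} + \frac{7346850233}{333969516} = \frac{51812100492896}{2701228937787}$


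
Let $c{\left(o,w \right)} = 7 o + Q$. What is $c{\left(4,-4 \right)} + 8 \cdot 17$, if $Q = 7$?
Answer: $171$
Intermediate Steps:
$c{\left(o,w \right)} = 7 + 7 o$ ($c{\left(o,w \right)} = 7 o + 7 = 7 + 7 o$)
$c{\left(4,-4 \right)} + 8 \cdot 17 = \left(7 + 7 \cdot 4\right) + 8 \cdot 17 = \left(7 + 28\right) + 136 = 35 + 136 = 171$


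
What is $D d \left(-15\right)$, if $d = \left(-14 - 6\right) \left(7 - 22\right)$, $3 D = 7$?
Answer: $-10500$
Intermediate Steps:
$D = \frac{7}{3}$ ($D = \frac{1}{3} \cdot 7 = \frac{7}{3} \approx 2.3333$)
$d = 300$ ($d = \left(-20\right) \left(-15\right) = 300$)
$D d \left(-15\right) = \frac{7}{3} \cdot 300 \left(-15\right) = 700 \left(-15\right) = -10500$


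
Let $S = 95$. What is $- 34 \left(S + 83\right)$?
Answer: $-6052$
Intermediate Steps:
$- 34 \left(S + 83\right) = - 34 \left(95 + 83\right) = \left(-34\right) 178 = -6052$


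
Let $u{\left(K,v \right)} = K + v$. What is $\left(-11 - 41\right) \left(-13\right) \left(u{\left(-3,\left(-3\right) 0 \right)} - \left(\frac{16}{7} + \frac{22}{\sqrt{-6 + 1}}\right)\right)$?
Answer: $- \frac{25012}{7} + \frac{14872 i \sqrt{5}}{5} \approx -3573.1 + 6651.0 i$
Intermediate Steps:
$\left(-11 - 41\right) \left(-13\right) \left(u{\left(-3,\left(-3\right) 0 \right)} - \left(\frac{16}{7} + \frac{22}{\sqrt{-6 + 1}}\right)\right) = \left(-11 - 41\right) \left(-13\right) \left(\left(-3 - 0\right) - \left(\frac{16}{7} + \frac{22}{\sqrt{-6 + 1}}\right)\right) = \left(-52\right) \left(-13\right) \left(\left(-3 + 0\right) - \left(\frac{16}{7} + \frac{22}{\sqrt{-5}}\right)\right) = 676 \left(-3 - \left(\frac{16}{7} + \frac{22}{i \sqrt{5}}\right)\right) = 676 \left(-3 - \left(\frac{16}{7} + 22 \left(- \frac{i \sqrt{5}}{5}\right)\right)\right) = 676 \left(-3 - \left(\frac{16}{7} - \frac{22 i \sqrt{5}}{5}\right)\right) = 676 \left(- \frac{37}{7} + \frac{22 i \sqrt{5}}{5}\right) = - \frac{25012}{7} + \frac{14872 i \sqrt{5}}{5}$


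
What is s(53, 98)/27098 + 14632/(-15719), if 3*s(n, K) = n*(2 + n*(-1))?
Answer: -24156515/25056086 ≈ -0.96410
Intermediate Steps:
s(n, K) = n*(2 - n)/3 (s(n, K) = (n*(2 + n*(-1)))/3 = (n*(2 - n))/3 = n*(2 - n)/3)
s(53, 98)/27098 + 14632/(-15719) = ((1/3)*53*(2 - 1*53))/27098 + 14632/(-15719) = ((1/3)*53*(2 - 53))*(1/27098) + 14632*(-1/15719) = ((1/3)*53*(-51))*(1/27098) - 14632/15719 = -901*1/27098 - 14632/15719 = -53/1594 - 14632/15719 = -24156515/25056086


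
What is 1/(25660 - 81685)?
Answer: -1/56025 ≈ -1.7849e-5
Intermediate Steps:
1/(25660 - 81685) = 1/(-56025) = -1/56025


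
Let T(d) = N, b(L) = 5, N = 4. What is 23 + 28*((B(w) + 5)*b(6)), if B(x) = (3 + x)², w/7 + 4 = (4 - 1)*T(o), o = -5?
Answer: 488063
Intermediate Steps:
T(d) = 4
w = 56 (w = -28 + 7*((4 - 1)*4) = -28 + 7*(3*4) = -28 + 7*12 = -28 + 84 = 56)
23 + 28*((B(w) + 5)*b(6)) = 23 + 28*(((3 + 56)² + 5)*5) = 23 + 28*((59² + 5)*5) = 23 + 28*((3481 + 5)*5) = 23 + 28*(3486*5) = 23 + 28*17430 = 23 + 488040 = 488063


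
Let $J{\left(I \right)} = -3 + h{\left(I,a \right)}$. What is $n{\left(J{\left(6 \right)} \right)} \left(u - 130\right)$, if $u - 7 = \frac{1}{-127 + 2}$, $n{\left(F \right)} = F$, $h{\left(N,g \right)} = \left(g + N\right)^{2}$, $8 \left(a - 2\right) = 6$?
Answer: $- \frac{1131097}{125} \approx -9048.8$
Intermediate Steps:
$a = \frac{11}{4}$ ($a = 2 + \frac{1}{8} \cdot 6 = 2 + \frac{3}{4} = \frac{11}{4} \approx 2.75$)
$h{\left(N,g \right)} = \left(N + g\right)^{2}$
$J{\left(I \right)} = -3 + \left(\frac{11}{4} + I\right)^{2}$ ($J{\left(I \right)} = -3 + \left(I + \frac{11}{4}\right)^{2} = -3 + \left(\frac{11}{4} + I\right)^{2}$)
$u = \frac{874}{125}$ ($u = 7 + \frac{1}{-127 + 2} = 7 + \frac{1}{-125} = 7 - \frac{1}{125} = \frac{874}{125} \approx 6.992$)
$n{\left(J{\left(6 \right)} \right)} \left(u - 130\right) = \left(-3 + \frac{\left(11 + 4 \cdot 6\right)^{2}}{16}\right) \left(\frac{874}{125} - 130\right) = \left(-3 + \frac{\left(11 + 24\right)^{2}}{16}\right) \left(- \frac{15376}{125}\right) = \left(-3 + \frac{35^{2}}{16}\right) \left(- \frac{15376}{125}\right) = \left(-3 + \frac{1}{16} \cdot 1225\right) \left(- \frac{15376}{125}\right) = \left(-3 + \frac{1225}{16}\right) \left(- \frac{15376}{125}\right) = \frac{1177}{16} \left(- \frac{15376}{125}\right) = - \frac{1131097}{125}$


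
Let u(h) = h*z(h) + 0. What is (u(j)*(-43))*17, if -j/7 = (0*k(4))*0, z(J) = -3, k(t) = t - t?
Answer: 0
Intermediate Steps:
k(t) = 0
j = 0 (j = -7*0*0*0 = -0*0 = -7*0 = 0)
u(h) = -3*h (u(h) = h*(-3) + 0 = -3*h + 0 = -3*h)
(u(j)*(-43))*17 = (-3*0*(-43))*17 = (0*(-43))*17 = 0*17 = 0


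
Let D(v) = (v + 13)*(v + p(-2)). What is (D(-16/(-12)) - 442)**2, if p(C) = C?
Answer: 16516096/81 ≈ 2.0390e+5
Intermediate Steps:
D(v) = (-2 + v)*(13 + v) (D(v) = (v + 13)*(v - 2) = (13 + v)*(-2 + v) = (-2 + v)*(13 + v))
(D(-16/(-12)) - 442)**2 = ((-26 + (-16/(-12))**2 + 11*(-16/(-12))) - 442)**2 = ((-26 + (-16*(-1/12))**2 + 11*(-16*(-1/12))) - 442)**2 = ((-26 + (4/3)**2 + 11*(4/3)) - 442)**2 = ((-26 + 16/9 + 44/3) - 442)**2 = (-86/9 - 442)**2 = (-4064/9)**2 = 16516096/81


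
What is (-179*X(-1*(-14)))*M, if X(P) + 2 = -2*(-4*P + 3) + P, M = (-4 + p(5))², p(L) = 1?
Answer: -190098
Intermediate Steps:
M = 9 (M = (-4 + 1)² = (-3)² = 9)
X(P) = -8 + 9*P (X(P) = -2 + (-2*(-4*P + 3) + P) = -2 + (-2*(3 - 4*P) + P) = -2 + ((-6 + 8*P) + P) = -2 + (-6 + 9*P) = -8 + 9*P)
(-179*X(-1*(-14)))*M = -179*(-8 + 9*(-1*(-14)))*9 = -179*(-8 + 9*14)*9 = -179*(-8 + 126)*9 = -179*118*9 = -21122*9 = -190098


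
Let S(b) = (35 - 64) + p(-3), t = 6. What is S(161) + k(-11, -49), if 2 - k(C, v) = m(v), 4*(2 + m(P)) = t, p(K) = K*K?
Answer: -35/2 ≈ -17.500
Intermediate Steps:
p(K) = K²
m(P) = -½ (m(P) = -2 + (¼)*6 = -2 + 3/2 = -½)
k(C, v) = 5/2 (k(C, v) = 2 - 1*(-½) = 2 + ½ = 5/2)
S(b) = -20 (S(b) = (35 - 64) + (-3)² = -29 + 9 = -20)
S(161) + k(-11, -49) = -20 + 5/2 = -35/2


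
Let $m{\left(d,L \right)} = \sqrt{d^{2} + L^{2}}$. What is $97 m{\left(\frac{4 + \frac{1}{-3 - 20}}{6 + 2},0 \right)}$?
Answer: $\frac{8827}{184} \approx 47.973$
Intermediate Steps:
$m{\left(d,L \right)} = \sqrt{L^{2} + d^{2}}$
$97 m{\left(\frac{4 + \frac{1}{-3 - 20}}{6 + 2},0 \right)} = 97 \sqrt{0^{2} + \left(\frac{4 + \frac{1}{-3 - 20}}{6 + 2}\right)^{2}} = 97 \sqrt{0 + \left(\frac{4 + \frac{1}{-3 - 20}}{8}\right)^{2}} = 97 \sqrt{0 + \left(\left(4 + \frac{1}{-23}\right) \frac{1}{8}\right)^{2}} = 97 \sqrt{0 + \left(\left(4 - \frac{1}{23}\right) \frac{1}{8}\right)^{2}} = 97 \sqrt{0 + \left(\frac{91}{23} \cdot \frac{1}{8}\right)^{2}} = 97 \sqrt{0 + \left(\frac{91}{184}\right)^{2}} = 97 \sqrt{0 + \frac{8281}{33856}} = 97 \sqrt{\frac{8281}{33856}} = 97 \cdot \frac{91}{184} = \frac{8827}{184}$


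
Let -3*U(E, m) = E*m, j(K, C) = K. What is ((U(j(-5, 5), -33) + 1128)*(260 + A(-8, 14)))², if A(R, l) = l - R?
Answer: 91558287396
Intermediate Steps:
U(E, m) = -E*m/3
((U(j(-5, 5), -33) + 1128)*(260 + A(-8, 14)))² = ((-⅓*(-5)*(-33) + 1128)*(260 + (14 - 1*(-8))))² = ((-55 + 1128)*(260 + (14 + 8)))² = (1073*(260 + 22))² = (1073*282)² = 302586² = 91558287396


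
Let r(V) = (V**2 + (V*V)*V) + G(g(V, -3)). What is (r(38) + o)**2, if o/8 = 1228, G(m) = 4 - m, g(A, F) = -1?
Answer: 4375161025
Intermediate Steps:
o = 9824 (o = 8*1228 = 9824)
r(V) = 5 + V**2 + V**3 (r(V) = (V**2 + (V*V)*V) + (4 - 1*(-1)) = (V**2 + V**2*V) + (4 + 1) = (V**2 + V**3) + 5 = 5 + V**2 + V**3)
(r(38) + o)**2 = ((5 + 38**2 + 38**3) + 9824)**2 = ((5 + 1444 + 54872) + 9824)**2 = (56321 + 9824)**2 = 66145**2 = 4375161025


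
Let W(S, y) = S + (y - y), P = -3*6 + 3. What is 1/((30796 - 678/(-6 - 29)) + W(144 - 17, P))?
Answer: 35/1082983 ≈ 3.2318e-5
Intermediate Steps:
P = -15 (P = -18 + 3 = -15)
W(S, y) = S (W(S, y) = S + 0 = S)
1/((30796 - 678/(-6 - 29)) + W(144 - 17, P)) = 1/((30796 - 678/(-6 - 29)) + (144 - 17)) = 1/((30796 - 678/(-35)) + 127) = 1/((30796 - 678*(-1)/35) + 127) = 1/((30796 - 1*(-678/35)) + 127) = 1/((30796 + 678/35) + 127) = 1/(1078538/35 + 127) = 1/(1082983/35) = 35/1082983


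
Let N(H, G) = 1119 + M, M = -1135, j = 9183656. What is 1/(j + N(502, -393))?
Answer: 1/9183640 ≈ 1.0889e-7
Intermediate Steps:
N(H, G) = -16 (N(H, G) = 1119 - 1135 = -16)
1/(j + N(502, -393)) = 1/(9183656 - 16) = 1/9183640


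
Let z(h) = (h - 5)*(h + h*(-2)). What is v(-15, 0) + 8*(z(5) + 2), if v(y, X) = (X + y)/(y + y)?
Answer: 33/2 ≈ 16.500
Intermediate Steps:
v(y, X) = (X + y)/(2*y) (v(y, X) = (X + y)/((2*y)) = (X + y)*(1/(2*y)) = (X + y)/(2*y))
z(h) = -h*(-5 + h) (z(h) = (-5 + h)*(h - 2*h) = (-5 + h)*(-h) = -h*(-5 + h))
v(-15, 0) + 8*(z(5) + 2) = (½)*(0 - 15)/(-15) + 8*(5*(5 - 1*5) + 2) = (½)*(-1/15)*(-15) + 8*(5*(5 - 5) + 2) = ½ + 8*(5*0 + 2) = ½ + 8*(0 + 2) = ½ + 8*2 = ½ + 16 = 33/2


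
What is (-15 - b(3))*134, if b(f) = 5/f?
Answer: -6700/3 ≈ -2233.3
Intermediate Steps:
(-15 - b(3))*134 = (-15 - 5/3)*134 = -50/3*134 = -6700/3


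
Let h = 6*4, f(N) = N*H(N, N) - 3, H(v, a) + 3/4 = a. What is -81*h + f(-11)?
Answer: -7271/4 ≈ -1817.8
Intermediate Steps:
H(v, a) = -¾ + a
f(N) = -3 + N*(-¾ + N) (f(N) = N*(-¾ + N) - 3 = -3 + N*(-¾ + N))
h = 24
-81*h + f(-11) = -81*24 + (-3 + (¼)*(-11)*(-3 + 4*(-11))) = -1944 + (-3 + (¼)*(-11)*(-3 - 44)) = -1944 + (-3 + (¼)*(-11)*(-47)) = -1944 + (-3 + 517/4) = -1944 + 505/4 = -7271/4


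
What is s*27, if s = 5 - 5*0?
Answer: 135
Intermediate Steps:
s = 5 (s = 5 + 0 = 5)
s*27 = 5*27 = 135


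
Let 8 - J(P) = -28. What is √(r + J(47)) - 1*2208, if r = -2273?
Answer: -2208 + I*√2237 ≈ -2208.0 + 47.297*I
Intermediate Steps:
J(P) = 36 (J(P) = 8 - 1*(-28) = 8 + 28 = 36)
√(r + J(47)) - 1*2208 = √(-2273 + 36) - 1*2208 = √(-2237) - 2208 = I*√2237 - 2208 = -2208 + I*√2237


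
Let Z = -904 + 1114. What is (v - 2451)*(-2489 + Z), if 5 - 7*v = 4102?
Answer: 48437866/7 ≈ 6.9197e+6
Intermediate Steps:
v = -4097/7 (v = 5/7 - ⅐*4102 = 5/7 - 586 = -4097/7 ≈ -585.29)
Z = 210
(v - 2451)*(-2489 + Z) = (-4097/7 - 2451)*(-2489 + 210) = -21254/7*(-2279) = 48437866/7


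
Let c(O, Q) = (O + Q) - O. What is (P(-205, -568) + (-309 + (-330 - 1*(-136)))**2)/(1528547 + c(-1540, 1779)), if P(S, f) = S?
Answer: 126402/765163 ≈ 0.16520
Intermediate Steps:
c(O, Q) = Q
(P(-205, -568) + (-309 + (-330 - 1*(-136)))**2)/(1528547 + c(-1540, 1779)) = (-205 + (-309 + (-330 - 1*(-136)))**2)/(1528547 + 1779) = (-205 + (-309 + (-330 + 136))**2)/1530326 = (-205 + (-309 - 194)**2)*(1/1530326) = (-205 + (-503)**2)*(1/1530326) = (-205 + 253009)*(1/1530326) = 252804*(1/1530326) = 126402/765163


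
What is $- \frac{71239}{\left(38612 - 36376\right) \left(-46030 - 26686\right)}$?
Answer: $\frac{10177}{23227568} \approx 0.00043814$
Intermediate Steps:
$- \frac{71239}{\left(38612 - 36376\right) \left(-46030 - 26686\right)} = - \frac{71239}{2236 \left(-72716\right)} = - \frac{71239}{-162592976} = \left(-71239\right) \left(- \frac{1}{162592976}\right) = \frac{10177}{23227568}$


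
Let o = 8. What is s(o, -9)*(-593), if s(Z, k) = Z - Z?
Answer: 0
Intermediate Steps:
s(Z, k) = 0
s(o, -9)*(-593) = 0*(-593) = 0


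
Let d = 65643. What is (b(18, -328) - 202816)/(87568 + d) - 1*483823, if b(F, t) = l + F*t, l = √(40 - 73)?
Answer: -74127214373/153211 + I*√33/153211 ≈ -4.8382e+5 + 3.7494e-5*I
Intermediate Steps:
l = I*√33 (l = √(-33) = I*√33 ≈ 5.7446*I)
b(F, t) = I*√33 + F*t
(b(18, -328) - 202816)/(87568 + d) - 1*483823 = ((I*√33 + 18*(-328)) - 202816)/(87568 + 65643) - 1*483823 = ((I*√33 - 5904) - 202816)/153211 - 483823 = ((-5904 + I*√33) - 202816)*(1/153211) - 483823 = (-208720 + I*√33)*(1/153211) - 483823 = (-208720/153211 + I*√33/153211) - 483823 = -74127214373/153211 + I*√33/153211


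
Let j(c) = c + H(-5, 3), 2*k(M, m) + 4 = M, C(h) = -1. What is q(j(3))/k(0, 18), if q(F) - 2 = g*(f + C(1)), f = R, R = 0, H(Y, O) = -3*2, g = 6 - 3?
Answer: 1/2 ≈ 0.50000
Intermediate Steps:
g = 3
k(M, m) = -2 + M/2
H(Y, O) = -6
f = 0
j(c) = -6 + c (j(c) = c - 6 = -6 + c)
q(F) = -1 (q(F) = 2 + 3*(0 - 1) = 2 + 3*(-1) = 2 - 3 = -1)
q(j(3))/k(0, 18) = -1/(-2 + (1/2)*0) = -1/(-2 + 0) = -1/(-2) = -1*(-1/2) = 1/2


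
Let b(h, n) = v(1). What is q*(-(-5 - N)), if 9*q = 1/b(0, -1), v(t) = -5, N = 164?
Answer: -169/45 ≈ -3.7556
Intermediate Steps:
b(h, n) = -5
q = -1/45 (q = (⅑)/(-5) = (⅑)*(-⅕) = -1/45 ≈ -0.022222)
q*(-(-5 - N)) = -(-1)*(-5 - 1*164)/45 = -(-1)*(-5 - 164)/45 = -(-1)*(-169)/45 = -1/45*169 = -169/45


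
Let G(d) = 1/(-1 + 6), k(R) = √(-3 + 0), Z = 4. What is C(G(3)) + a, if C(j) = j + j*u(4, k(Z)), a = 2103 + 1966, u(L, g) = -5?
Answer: 20341/5 ≈ 4068.2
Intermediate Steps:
k(R) = I*√3 (k(R) = √(-3) = I*√3)
G(d) = ⅕ (G(d) = 1/5 = ⅕)
a = 4069
C(j) = -4*j (C(j) = j + j*(-5) = j - 5*j = -4*j)
C(G(3)) + a = -4*⅕ + 4069 = -⅘ + 4069 = 20341/5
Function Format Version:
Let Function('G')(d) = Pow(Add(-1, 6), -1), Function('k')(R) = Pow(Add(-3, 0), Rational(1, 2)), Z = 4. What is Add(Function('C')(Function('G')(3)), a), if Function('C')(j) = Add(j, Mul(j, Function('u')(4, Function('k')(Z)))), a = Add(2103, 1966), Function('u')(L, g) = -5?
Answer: Rational(20341, 5) ≈ 4068.2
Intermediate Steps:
Function('k')(R) = Mul(I, Pow(3, Rational(1, 2))) (Function('k')(R) = Pow(-3, Rational(1, 2)) = Mul(I, Pow(3, Rational(1, 2))))
Function('G')(d) = Rational(1, 5) (Function('G')(d) = Pow(5, -1) = Rational(1, 5))
a = 4069
Function('C')(j) = Mul(-4, j) (Function('C')(j) = Add(j, Mul(j, -5)) = Add(j, Mul(-5, j)) = Mul(-4, j))
Add(Function('C')(Function('G')(3)), a) = Add(Mul(-4, Rational(1, 5)), 4069) = Add(Rational(-4, 5), 4069) = Rational(20341, 5)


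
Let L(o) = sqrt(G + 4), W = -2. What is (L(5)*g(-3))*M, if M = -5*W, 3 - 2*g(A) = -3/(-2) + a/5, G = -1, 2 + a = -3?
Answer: 25*sqrt(3)/2 ≈ 21.651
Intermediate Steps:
a = -5 (a = -2 - 3 = -5)
g(A) = 5/4 (g(A) = 3/2 - (-3/(-2) - 5/5)/2 = 3/2 - (-3*(-1/2) - 5*1/5)/2 = 3/2 - (3/2 - 1)/2 = 3/2 - 1/2*1/2 = 3/2 - 1/4 = 5/4)
M = 10 (M = -5*(-2) = 10)
L(o) = sqrt(3) (L(o) = sqrt(-1 + 4) = sqrt(3))
(L(5)*g(-3))*M = (sqrt(3)*(5/4))*10 = (5*sqrt(3)/4)*10 = 25*sqrt(3)/2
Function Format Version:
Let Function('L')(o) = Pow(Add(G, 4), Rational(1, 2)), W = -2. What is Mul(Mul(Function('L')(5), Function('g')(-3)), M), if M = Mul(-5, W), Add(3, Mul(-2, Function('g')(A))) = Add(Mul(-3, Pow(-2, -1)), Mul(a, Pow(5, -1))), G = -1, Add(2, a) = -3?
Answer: Mul(Rational(25, 2), Pow(3, Rational(1, 2))) ≈ 21.651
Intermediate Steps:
a = -5 (a = Add(-2, -3) = -5)
Function('g')(A) = Rational(5, 4) (Function('g')(A) = Add(Rational(3, 2), Mul(Rational(-1, 2), Add(Mul(-3, Pow(-2, -1)), Mul(-5, Pow(5, -1))))) = Add(Rational(3, 2), Mul(Rational(-1, 2), Add(Mul(-3, Rational(-1, 2)), Mul(-5, Rational(1, 5))))) = Add(Rational(3, 2), Mul(Rational(-1, 2), Add(Rational(3, 2), -1))) = Add(Rational(3, 2), Mul(Rational(-1, 2), Rational(1, 2))) = Add(Rational(3, 2), Rational(-1, 4)) = Rational(5, 4))
M = 10 (M = Mul(-5, -2) = 10)
Function('L')(o) = Pow(3, Rational(1, 2)) (Function('L')(o) = Pow(Add(-1, 4), Rational(1, 2)) = Pow(3, Rational(1, 2)))
Mul(Mul(Function('L')(5), Function('g')(-3)), M) = Mul(Mul(Pow(3, Rational(1, 2)), Rational(5, 4)), 10) = Mul(Mul(Rational(5, 4), Pow(3, Rational(1, 2))), 10) = Mul(Rational(25, 2), Pow(3, Rational(1, 2)))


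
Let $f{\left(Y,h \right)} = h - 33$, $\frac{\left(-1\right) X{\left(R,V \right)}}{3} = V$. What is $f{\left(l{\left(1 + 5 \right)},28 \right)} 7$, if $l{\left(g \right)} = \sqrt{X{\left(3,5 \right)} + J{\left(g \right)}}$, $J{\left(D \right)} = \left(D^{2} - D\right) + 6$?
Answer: $-35$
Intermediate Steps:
$J{\left(D \right)} = 6 + D^{2} - D$
$X{\left(R,V \right)} = - 3 V$
$l{\left(g \right)} = \sqrt{-9 + g^{2} - g}$ ($l{\left(g \right)} = \sqrt{\left(-3\right) 5 + \left(6 + g^{2} - g\right)} = \sqrt{-15 + \left(6 + g^{2} - g\right)} = \sqrt{-9 + g^{2} - g}$)
$f{\left(Y,h \right)} = -33 + h$
$f{\left(l{\left(1 + 5 \right)},28 \right)} 7 = \left(-33 + 28\right) 7 = \left(-5\right) 7 = -35$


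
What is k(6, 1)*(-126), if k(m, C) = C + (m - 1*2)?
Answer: -630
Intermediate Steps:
k(m, C) = -2 + C + m (k(m, C) = C + (m - 2) = C + (-2 + m) = -2 + C + m)
k(6, 1)*(-126) = (-2 + 1 + 6)*(-126) = 5*(-126) = -630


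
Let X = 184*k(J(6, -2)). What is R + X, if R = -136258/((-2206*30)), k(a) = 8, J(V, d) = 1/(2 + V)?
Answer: 48776609/33090 ≈ 1474.1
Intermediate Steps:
X = 1472 (X = 184*8 = 1472)
R = 68129/33090 (R = -136258/(-66180) = -136258*(-1/66180) = 68129/33090 ≈ 2.0589)
R + X = 68129/33090 + 1472 = 48776609/33090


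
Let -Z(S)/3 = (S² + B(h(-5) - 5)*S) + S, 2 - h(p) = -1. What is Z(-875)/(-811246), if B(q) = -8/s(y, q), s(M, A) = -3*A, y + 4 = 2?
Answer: 1148875/405623 ≈ 2.8324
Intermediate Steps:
y = -2 (y = -4 + 2 = -2)
h(p) = 3 (h(p) = 2 - 1*(-1) = 2 + 1 = 3)
B(q) = 8/(3*q) (B(q) = -8*(-1/(3*q)) = -(-8)/(3*q) = 8/(3*q))
Z(S) = S - 3*S² (Z(S) = -3*((S² + (8/(3*(3 - 5)))*S) + S) = -3*((S² + ((8/3)/(-2))*S) + S) = -3*((S² + ((8/3)*(-½))*S) + S) = -3*((S² - 4*S/3) + S) = -3*(S² - S/3) = S - 3*S²)
Z(-875)/(-811246) = -875*(1 - 3*(-875))/(-811246) = -875*(1 + 2625)*(-1/811246) = -875*2626*(-1/811246) = -2297750*(-1/811246) = 1148875/405623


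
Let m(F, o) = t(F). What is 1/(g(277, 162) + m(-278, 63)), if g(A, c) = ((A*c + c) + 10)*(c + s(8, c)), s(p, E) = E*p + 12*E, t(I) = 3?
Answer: 1/153246495 ≈ 6.5254e-9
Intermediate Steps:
m(F, o) = 3
s(p, E) = 12*E + E*p
g(A, c) = 21*c*(10 + c + A*c) (g(A, c) = ((A*c + c) + 10)*(c + c*(12 + 8)) = ((c + A*c) + 10)*(c + c*20) = (10 + c + A*c)*(c + 20*c) = (10 + c + A*c)*(21*c) = 21*c*(10 + c + A*c))
1/(g(277, 162) + m(-278, 63)) = 1/(21*162*(10 + 162 + 277*162) + 3) = 1/(21*162*(10 + 162 + 44874) + 3) = 1/(21*162*45046 + 3) = 1/(153246492 + 3) = 1/153246495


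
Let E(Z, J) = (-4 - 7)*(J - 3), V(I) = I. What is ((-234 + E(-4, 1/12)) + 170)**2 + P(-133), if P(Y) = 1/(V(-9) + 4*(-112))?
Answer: 67036729/65808 ≈ 1018.7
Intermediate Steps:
E(Z, J) = 33 - 11*J (E(Z, J) = -11*(-3 + J) = 33 - 11*J)
P(Y) = -1/457 (P(Y) = 1/(-9 + 4*(-112)) = 1/(-9 - 448) = 1/(-457) = -1/457)
((-234 + E(-4, 1/12)) + 170)**2 + P(-133) = ((-234 + (33 - 11/12)) + 170)**2 - 1/457 = ((-234 + 385/12) + 170)**2 - 1/457 = (-2423/12 + 170)**2 - 1/457 = (-383/12)**2 - 1/457 = 146689/144 - 1/457 = 67036729/65808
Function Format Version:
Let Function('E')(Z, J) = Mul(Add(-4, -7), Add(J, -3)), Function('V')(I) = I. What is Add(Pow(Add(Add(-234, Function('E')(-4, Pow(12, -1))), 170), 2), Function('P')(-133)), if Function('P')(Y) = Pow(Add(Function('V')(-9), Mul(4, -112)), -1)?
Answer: Rational(67036729, 65808) ≈ 1018.7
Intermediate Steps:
Function('E')(Z, J) = Add(33, Mul(-11, J)) (Function('E')(Z, J) = Mul(-11, Add(-3, J)) = Add(33, Mul(-11, J)))
Function('P')(Y) = Rational(-1, 457) (Function('P')(Y) = Pow(Add(-9, Mul(4, -112)), -1) = Pow(Add(-9, -448), -1) = Pow(-457, -1) = Rational(-1, 457))
Add(Pow(Add(Add(-234, Function('E')(-4, Pow(12, -1))), 170), 2), Function('P')(-133)) = Add(Pow(Add(Add(-234, Add(33, Mul(-11, Pow(12, -1)))), 170), 2), Rational(-1, 457)) = Add(Pow(Add(Add(-234, Add(33, Mul(-11, Rational(1, 12)))), 170), 2), Rational(-1, 457)) = Add(Pow(Add(Add(-234, Add(33, Rational(-11, 12))), 170), 2), Rational(-1, 457)) = Add(Pow(Add(Add(-234, Rational(385, 12)), 170), 2), Rational(-1, 457)) = Add(Pow(Add(Rational(-2423, 12), 170), 2), Rational(-1, 457)) = Add(Pow(Rational(-383, 12), 2), Rational(-1, 457)) = Add(Rational(146689, 144), Rational(-1, 457)) = Rational(67036729, 65808)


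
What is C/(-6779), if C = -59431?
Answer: 59431/6779 ≈ 8.7669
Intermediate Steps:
C/(-6779) = -59431/(-6779) = -59431*(-1/6779) = 59431/6779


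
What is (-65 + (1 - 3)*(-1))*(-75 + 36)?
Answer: 2457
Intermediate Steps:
(-65 + (1 - 3)*(-1))*(-75 + 36) = (-65 - 2*(-1))*(-39) = (-65 + 2)*(-39) = -63*(-39) = 2457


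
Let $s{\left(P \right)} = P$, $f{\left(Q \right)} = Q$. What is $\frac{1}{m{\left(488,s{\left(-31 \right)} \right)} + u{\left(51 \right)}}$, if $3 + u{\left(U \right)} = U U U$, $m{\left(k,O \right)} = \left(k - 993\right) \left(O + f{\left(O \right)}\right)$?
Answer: $\frac{1}{163958} \approx 6.0991 \cdot 10^{-6}$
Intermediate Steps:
$m{\left(k,O \right)} = 2 O \left(-993 + k\right)$ ($m{\left(k,O \right)} = \left(k - 993\right) \left(O + O\right) = \left(-993 + k\right) 2 O = 2 O \left(-993 + k\right)$)
$u{\left(U \right)} = -3 + U^{3}$ ($u{\left(U \right)} = -3 + U U U = -3 + U^{2} U = -3 + U^{3}$)
$\frac{1}{m{\left(488,s{\left(-31 \right)} \right)} + u{\left(51 \right)}} = \frac{1}{2 \left(-31\right) \left(-993 + 488\right) - \left(3 - 51^{3}\right)} = \frac{1}{2 \left(-31\right) \left(-505\right) + \left(-3 + 132651\right)} = \frac{1}{31310 + 132648} = \frac{1}{163958}$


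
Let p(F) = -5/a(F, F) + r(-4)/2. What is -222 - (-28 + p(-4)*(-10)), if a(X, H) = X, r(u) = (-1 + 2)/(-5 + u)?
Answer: -3277/18 ≈ -182.06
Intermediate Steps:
r(u) = 1/(-5 + u)
p(F) = -1/18 - 5/F (p(F) = -5/F + 1/(-5 - 4*2) = -5/F + (½)/(-9) = -5/F - ⅑*½ = -5/F - 1/18 = -1/18 - 5/F)
-222 - (-28 + p(-4)*(-10)) = -222 - (-28 + ((1/18)*(-90 - 1*(-4))/(-4))*(-10)) = -222 - (-28 + ((1/18)*(-¼)*(-90 + 4))*(-10)) = -222 - (-28 + ((1/18)*(-¼)*(-86))*(-10)) = -222 - (-28 + (43/36)*(-10)) = -222 - (-28 - 215/18) = -222 - 1*(-719/18) = -222 + 719/18 = -3277/18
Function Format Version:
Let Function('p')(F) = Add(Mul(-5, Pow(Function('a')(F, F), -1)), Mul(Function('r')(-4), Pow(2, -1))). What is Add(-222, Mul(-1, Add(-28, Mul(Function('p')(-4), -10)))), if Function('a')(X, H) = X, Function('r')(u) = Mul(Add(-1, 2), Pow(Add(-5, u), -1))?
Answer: Rational(-3277, 18) ≈ -182.06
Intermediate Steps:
Function('r')(u) = Pow(Add(-5, u), -1) (Function('r')(u) = Mul(1, Pow(Add(-5, u), -1)) = Pow(Add(-5, u), -1))
Function('p')(F) = Add(Rational(-1, 18), Mul(-5, Pow(F, -1))) (Function('p')(F) = Add(Mul(-5, Pow(F, -1)), Mul(Pow(Add(-5, -4), -1), Pow(2, -1))) = Add(Mul(-5, Pow(F, -1)), Mul(Pow(-9, -1), Rational(1, 2))) = Add(Mul(-5, Pow(F, -1)), Mul(Rational(-1, 9), Rational(1, 2))) = Add(Mul(-5, Pow(F, -1)), Rational(-1, 18)) = Add(Rational(-1, 18), Mul(-5, Pow(F, -1))))
Add(-222, Mul(-1, Add(-28, Mul(Function('p')(-4), -10)))) = Add(-222, Mul(-1, Add(-28, Mul(Mul(Rational(1, 18), Pow(-4, -1), Add(-90, Mul(-1, -4))), -10)))) = Add(-222, Mul(-1, Add(-28, Mul(Mul(Rational(1, 18), Rational(-1, 4), Add(-90, 4)), -10)))) = Add(-222, Mul(-1, Add(-28, Mul(Mul(Rational(1, 18), Rational(-1, 4), -86), -10)))) = Add(-222, Mul(-1, Add(-28, Mul(Rational(43, 36), -10)))) = Add(-222, Mul(-1, Add(-28, Rational(-215, 18)))) = Add(-222, Mul(-1, Rational(-719, 18))) = Add(-222, Rational(719, 18)) = Rational(-3277, 18)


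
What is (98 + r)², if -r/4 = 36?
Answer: 2116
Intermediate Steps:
r = -144 (r = -4*36 = -144)
(98 + r)² = (98 - 144)² = (-46)² = 2116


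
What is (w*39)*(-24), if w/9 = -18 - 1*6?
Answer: 202176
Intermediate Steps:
w = -216 (w = 9*(-18 - 1*6) = 9*(-18 - 6) = 9*(-24) = -216)
(w*39)*(-24) = -216*39*(-24) = -8424*(-24) = 202176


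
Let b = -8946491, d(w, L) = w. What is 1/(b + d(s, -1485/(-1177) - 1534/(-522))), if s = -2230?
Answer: -1/8948721 ≈ -1.1175e-7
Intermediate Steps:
1/(b + d(s, -1485/(-1177) - 1534/(-522))) = 1/(-8946491 - 2230) = 1/(-8948721) = -1/8948721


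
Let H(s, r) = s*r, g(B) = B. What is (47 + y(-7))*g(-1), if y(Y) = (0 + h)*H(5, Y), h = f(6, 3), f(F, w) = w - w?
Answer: -47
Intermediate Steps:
H(s, r) = r*s
f(F, w) = 0
h = 0
y(Y) = 0 (y(Y) = (0 + 0)*(Y*5) = 0*(5*Y) = 0)
(47 + y(-7))*g(-1) = (47 + 0)*(-1) = 47*(-1) = -47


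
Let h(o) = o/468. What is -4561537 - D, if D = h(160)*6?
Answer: -177900023/39 ≈ -4.5615e+6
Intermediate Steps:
h(o) = o/468 (h(o) = o*(1/468) = o/468)
D = 80/39 (D = ((1/468)*160)*6 = (40/117)*6 = 80/39 ≈ 2.0513)
-4561537 - D = -4561537 - 1*80/39 = -4561537 - 80/39 = -177900023/39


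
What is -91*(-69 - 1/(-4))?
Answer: 25025/4 ≈ 6256.3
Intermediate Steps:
-91*(-69 - 1/(-4)) = -91*(-69 - 1*(-¼)) = -91*(-69 + ¼) = -91*(-275/4) = 25025/4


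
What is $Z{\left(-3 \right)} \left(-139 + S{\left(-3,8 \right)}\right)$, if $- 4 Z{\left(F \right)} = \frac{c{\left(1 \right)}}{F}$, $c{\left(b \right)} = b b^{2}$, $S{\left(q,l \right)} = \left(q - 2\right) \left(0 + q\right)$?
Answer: $- \frac{31}{3} \approx -10.333$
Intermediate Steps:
$S{\left(q,l \right)} = q \left(-2 + q\right)$ ($S{\left(q,l \right)} = \left(-2 + q\right) q = q \left(-2 + q\right)$)
$c{\left(b \right)} = b^{3}$
$Z{\left(F \right)} = - \frac{1}{4 F}$ ($Z{\left(F \right)} = - \frac{1^{3} \frac{1}{F}}{4} = - \frac{1 \frac{1}{F}}{4} = - \frac{1}{4 F}$)
$Z{\left(-3 \right)} \left(-139 + S{\left(-3,8 \right)}\right) = - \frac{1}{4 \left(-3\right)} \left(-139 - 3 \left(-2 - 3\right)\right) = \left(- \frac{1}{4}\right) \left(- \frac{1}{3}\right) \left(-139 - -15\right) = \frac{-139 + 15}{12} = \frac{1}{12} \left(-124\right) = - \frac{31}{3}$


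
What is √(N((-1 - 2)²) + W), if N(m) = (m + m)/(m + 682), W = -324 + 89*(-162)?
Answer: 12*I*√48882031/691 ≈ 121.42*I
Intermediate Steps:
W = -14742 (W = -324 - 14418 = -14742)
N(m) = 2*m/(682 + m) (N(m) = (2*m)/(682 + m) = 2*m/(682 + m))
√(N((-1 - 2)²) + W) = √(2*(-1 - 2)²/(682 + (-1 - 2)²) - 14742) = √(2*(-3)²/(682 + (-3)²) - 14742) = √(2*9/(682 + 9) - 14742) = √(2*9/691 - 14742) = √(2*9*(1/691) - 14742) = √(18/691 - 14742) = √(-10186704/691) = 12*I*√48882031/691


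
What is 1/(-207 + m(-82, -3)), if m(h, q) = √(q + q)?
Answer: -69/14285 - I*√6/42855 ≈ -0.0048302 - 5.7158e-5*I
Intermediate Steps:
m(h, q) = √2*√q (m(h, q) = √(2*q) = √2*√q)
1/(-207 + m(-82, -3)) = 1/(-207 + √2*√(-3)) = 1/(-207 + √2*(I*√3)) = 1/(-207 + I*√6)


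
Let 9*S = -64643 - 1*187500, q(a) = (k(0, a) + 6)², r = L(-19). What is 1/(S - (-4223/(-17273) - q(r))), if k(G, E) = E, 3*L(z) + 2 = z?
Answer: -155457/4355148589 ≈ -3.5695e-5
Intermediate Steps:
L(z) = -⅔ + z/3
r = -7 (r = -⅔ + (⅓)*(-19) = -⅔ - 19/3 = -7)
q(a) = (6 + a)² (q(a) = (a + 6)² = (6 + a)²)
S = -252143/9 (S = (-64643 - 1*187500)/9 = (-64643 - 187500)/9 = (⅑)*(-252143) = -252143/9 ≈ -28016.)
1/(S - (-4223/(-17273) - q(r))) = 1/(-252143/9 - (-4223/(-17273) - (6 - 7)²)) = 1/(-252143/9 - (-4223*(-1/17273) - 1*(-1)²)) = 1/(-252143/9 - (4223/17273 - 1*1)) = 1/(-252143/9 - (4223/17273 - 1)) = 1/(-252143/9 - 1*(-13050/17273)) = 1/(-252143/9 + 13050/17273) = 1/(-4355148589/155457) = -155457/4355148589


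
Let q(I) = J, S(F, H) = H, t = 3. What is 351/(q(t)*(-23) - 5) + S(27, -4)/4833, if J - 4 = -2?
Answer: -565529/82161 ≈ -6.8832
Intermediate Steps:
J = 2 (J = 4 - 2 = 2)
q(I) = 2
351/(q(t)*(-23) - 5) + S(27, -4)/4833 = 351/(2*(-23) - 5) - 4/4833 = 351/(-46 - 5) - 4*1/4833 = 351/(-51) - 4/4833 = 351*(-1/51) - 4/4833 = -117/17 - 4/4833 = -565529/82161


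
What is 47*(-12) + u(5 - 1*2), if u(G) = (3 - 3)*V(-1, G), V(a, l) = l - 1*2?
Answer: -564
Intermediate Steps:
V(a, l) = -2 + l (V(a, l) = l - 2 = -2 + l)
u(G) = 0 (u(G) = (3 - 3)*(-2 + G) = 0*(-2 + G) = 0)
47*(-12) + u(5 - 1*2) = 47*(-12) + 0 = -564 + 0 = -564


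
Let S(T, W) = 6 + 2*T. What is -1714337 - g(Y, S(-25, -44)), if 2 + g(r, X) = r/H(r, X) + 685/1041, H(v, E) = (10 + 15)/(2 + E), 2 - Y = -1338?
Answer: -8911399604/5205 ≈ -1.7121e+6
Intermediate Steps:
Y = 1340 (Y = 2 - 1*(-1338) = 2 + 1338 = 1340)
H(v, E) = 25/(2 + E)
g(r, X) = -1397/1041 + r*(2/25 + X/25) (g(r, X) = -2 + (r/((25/(2 + X))) + 685/1041) = -2 + (r*(2/25 + X/25) + 685*(1/1041)) = -2 + (r*(2/25 + X/25) + 685/1041) = -2 + (685/1041 + r*(2/25 + X/25)) = -1397/1041 + r*(2/25 + X/25))
-1714337 - g(Y, S(-25, -44)) = -1714337 - (-1397/1041 + (1/25)*1340*(2 + (6 + 2*(-25)))) = -1714337 - (-1397/1041 + (1/25)*1340*(2 + (6 - 50))) = -1714337 - (-1397/1041 + (1/25)*1340*(2 - 44)) = -1714337 - (-1397/1041 + (1/25)*1340*(-42)) = -1714337 - (-1397/1041 - 11256/5) = -1714337 - 1*(-11724481/5205) = -1714337 + 11724481/5205 = -8911399604/5205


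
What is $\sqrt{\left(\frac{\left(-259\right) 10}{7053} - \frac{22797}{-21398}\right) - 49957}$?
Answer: $\frac{i \sqrt{1137848431123042376478}}{150920094} \approx 223.51 i$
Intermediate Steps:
$\sqrt{\left(\frac{\left(-259\right) 10}{7053} - \frac{22797}{-21398}\right) - 49957} = \sqrt{\left(\left(-2590\right) \frac{1}{7053} - - \frac{22797}{21398}\right) - 49957} = \sqrt{\left(- \frac{2590}{7053} + \frac{22797}{21398}\right) - 49957} = \sqrt{\frac{105366421}{150920094} - 49957} = \sqrt{- \frac{7539409769537}{150920094}} = \frac{i \sqrt{1137848431123042376478}}{150920094}$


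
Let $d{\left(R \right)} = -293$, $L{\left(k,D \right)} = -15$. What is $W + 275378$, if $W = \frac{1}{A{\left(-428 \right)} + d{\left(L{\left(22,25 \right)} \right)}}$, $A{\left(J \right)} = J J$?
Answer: $\frac{50364157799}{182891} \approx 2.7538 \cdot 10^{5}$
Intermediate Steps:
$A{\left(J \right)} = J^{2}$
$W = \frac{1}{182891}$ ($W = \frac{1}{\left(-428\right)^{2} - 293} = \frac{1}{183184 - 293} = \frac{1}{182891} \approx 5.4677 \cdot 10^{-6}$)
$W + 275378 = \frac{1}{182891} + 275378 = \frac{50364157799}{182891}$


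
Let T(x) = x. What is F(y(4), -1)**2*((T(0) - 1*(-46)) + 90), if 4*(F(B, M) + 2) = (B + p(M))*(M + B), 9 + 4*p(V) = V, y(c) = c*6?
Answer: 16094393/8 ≈ 2.0118e+6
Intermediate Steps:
y(c) = 6*c
p(V) = -9/4 + V/4
F(B, M) = -2 + (B + M)*(-9/4 + B + M/4)/4 (F(B, M) = -2 + ((B + (-9/4 + M/4))*(M + B))/4 = -2 + ((-9/4 + B + M/4)*(B + M))/4 = -2 + ((B + M)*(-9/4 + B + M/4))/4 = -2 + (B + M)*(-9/4 + B + M/4)/4)
F(y(4), -1)**2*((T(0) - 1*(-46)) + 90) = (-2 + (6*4)**2/4 + (1/4)*(6*4)*(-1) + (6*4)*(-9 - 1)/16 + (1/16)*(-1)*(-9 - 1))**2*((0 - 1*(-46)) + 90) = (-2 + (1/4)*24**2 + (1/4)*24*(-1) + (1/16)*24*(-10) + (1/16)*(-1)*(-10))**2*((0 + 46) + 90) = (-2 + (1/4)*576 - 6 - 15 + 5/8)**2*(46 + 90) = (-2 + 144 - 6 - 15 + 5/8)**2*136 = (973/8)**2*136 = (946729/64)*136 = 16094393/8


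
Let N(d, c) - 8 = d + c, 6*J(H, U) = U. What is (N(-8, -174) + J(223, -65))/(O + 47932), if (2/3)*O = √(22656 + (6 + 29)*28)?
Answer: -26578294/6892270329 + 1109*√5909/4594846886 ≈ -0.0038377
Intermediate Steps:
J(H, U) = U/6
N(d, c) = 8 + c + d (N(d, c) = 8 + (d + c) = 8 + (c + d) = 8 + c + d)
O = 3*√5909 (O = 3*√(22656 + (6 + 29)*28)/2 = 3*√(22656 + 35*28)/2 = 3*√(22656 + 980)/2 = 3*√23636/2 = 3*(2*√5909)/2 = 3*√5909 ≈ 230.61)
(N(-8, -174) + J(223, -65))/(O + 47932) = ((8 - 174 - 8) + (⅙)*(-65))/(3*√5909 + 47932) = (-174 - 65/6)/(47932 + 3*√5909) = -1109/(6*(47932 + 3*√5909))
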